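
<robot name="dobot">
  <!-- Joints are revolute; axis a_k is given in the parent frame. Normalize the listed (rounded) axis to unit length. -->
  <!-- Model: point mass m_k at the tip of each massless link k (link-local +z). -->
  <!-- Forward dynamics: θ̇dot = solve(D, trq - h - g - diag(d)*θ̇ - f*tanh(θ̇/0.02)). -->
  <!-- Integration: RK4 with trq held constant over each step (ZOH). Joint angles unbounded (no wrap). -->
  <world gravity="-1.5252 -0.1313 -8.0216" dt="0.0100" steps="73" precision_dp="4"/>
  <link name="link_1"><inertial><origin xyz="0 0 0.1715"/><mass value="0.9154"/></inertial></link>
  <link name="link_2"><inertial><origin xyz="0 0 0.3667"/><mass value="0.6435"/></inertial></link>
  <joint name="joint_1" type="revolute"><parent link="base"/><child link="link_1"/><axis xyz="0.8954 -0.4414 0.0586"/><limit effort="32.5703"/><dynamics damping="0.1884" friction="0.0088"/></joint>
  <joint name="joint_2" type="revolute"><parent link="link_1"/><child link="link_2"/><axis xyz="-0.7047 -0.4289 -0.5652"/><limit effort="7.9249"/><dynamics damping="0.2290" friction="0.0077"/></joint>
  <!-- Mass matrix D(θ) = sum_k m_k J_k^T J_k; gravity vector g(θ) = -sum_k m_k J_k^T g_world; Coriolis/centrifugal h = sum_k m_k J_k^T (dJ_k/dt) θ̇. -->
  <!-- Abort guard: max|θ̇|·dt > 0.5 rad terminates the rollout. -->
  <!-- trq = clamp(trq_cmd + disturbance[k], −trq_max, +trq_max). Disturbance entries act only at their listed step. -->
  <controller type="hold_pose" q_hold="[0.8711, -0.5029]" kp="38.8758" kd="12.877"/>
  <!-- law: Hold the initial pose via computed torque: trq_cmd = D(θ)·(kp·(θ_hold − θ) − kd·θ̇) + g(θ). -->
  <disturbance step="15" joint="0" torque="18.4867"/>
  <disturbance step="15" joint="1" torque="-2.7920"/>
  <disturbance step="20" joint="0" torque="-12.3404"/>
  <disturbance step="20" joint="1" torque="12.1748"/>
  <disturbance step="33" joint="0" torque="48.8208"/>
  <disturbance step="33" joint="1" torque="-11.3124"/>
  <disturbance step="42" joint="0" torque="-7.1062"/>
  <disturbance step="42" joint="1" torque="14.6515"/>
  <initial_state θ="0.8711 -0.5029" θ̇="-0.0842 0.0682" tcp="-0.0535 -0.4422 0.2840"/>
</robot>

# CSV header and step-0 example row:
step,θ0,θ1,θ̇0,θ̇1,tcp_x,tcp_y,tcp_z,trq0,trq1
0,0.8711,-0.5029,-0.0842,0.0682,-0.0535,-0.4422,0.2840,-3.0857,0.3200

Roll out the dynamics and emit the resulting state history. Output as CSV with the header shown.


step,θ0,θ1,θ̇0,θ̇1,tcp_x,tcp_y,tcp_z,trq0,trq1
1,0.8703,-0.5023,-0.0726,0.0561,-0.0536,-0.4419,0.2844,-3.1106,0.3315
2,0.8696,-0.5018,-0.0623,0.0457,-0.0537,-0.4417,0.2848,-3.1329,0.3416
3,0.8691,-0.5014,-0.0531,0.0368,-0.0537,-0.4415,0.2851,-3.1530,0.3504
4,0.8686,-0.5010,-0.0448,0.0293,-0.0538,-0.4414,0.2853,-3.1710,0.3581
5,0.8682,-0.5008,-0.0375,0.0229,-0.0538,-0.4413,0.2855,-3.1872,0.3647
6,0.8678,-0.5006,-0.0310,0.0176,-0.0538,-0.4412,0.2857,-3.2016,0.3705
7,0.8675,-0.5004,-0.0252,0.0132,-0.0538,-0.4411,0.2859,-3.2146,0.3754
8,0.8673,-0.5003,-0.0202,0.0096,-0.0538,-0.4410,0.2860,-3.2261,0.3796
9,0.8671,-0.5002,-0.0157,0.0068,-0.0538,-0.4410,0.2860,-3.2364,0.3831
10,0.8670,-0.5002,-0.0118,0.0044,-0.0538,-0.4409,0.2861,-3.2454,0.3861
11,0.8669,-0.5001,-0.0084,0.0026,-0.0538,-0.4409,0.2862,-3.2534,0.3886
12,0.8668,-0.5001,-0.0055,0.0011,-0.0538,-0.4409,0.2862,-3.2604,0.3907
13,0.8668,-0.5001,-0.0030,-0.0001,-0.0538,-0.4409,0.2862,-3.2666,0.3925
14,0.8668,-0.5001,-0.0008,-0.0011,-0.0538,-0.4409,0.2862,-3.2720,0.3940
15,0.8668,-0.5001,0.0010,-0.0019,-0.0538,-0.4409,0.2862,15.2100,-2.3967
16,0.8717,-0.5001,0.9741,-0.0005,-0.0543,-0.4421,0.2842,-5.6942,0.7579
17,0.8807,-0.5001,0.8397,0.0002,-0.0552,-0.4444,0.2803,-5.4500,0.7145
18,0.8885,-0.5001,0.7201,-0.0003,-0.0559,-0.4464,0.2770,-5.2304,0.6764
19,0.8952,-0.5001,0.6139,-0.0012,-0.0566,-0.4481,0.2742,-5.0329,0.6428
20,0.9008,-0.5002,0.5196,-0.0024,-0.0571,-0.4495,0.2718,-17.1959,7.9249
21,0.9031,-0.4953,-0.0635,0.9720,-0.0586,-0.4497,0.2714,-3.0871,-0.3498
22,0.9025,-0.4864,-0.0699,0.8068,-0.0609,-0.4490,0.2728,-3.1151,-0.2456
23,0.9017,-0.4790,-0.0750,0.6655,-0.0628,-0.4483,0.2741,-3.1400,-0.1561
24,0.9010,-0.4730,-0.0788,0.5448,-0.0644,-0.4477,0.2752,-3.1622,-0.0792
25,0.9002,-0.4681,-0.0816,0.4418,-0.0656,-0.4471,0.2761,-3.1820,-0.0131
26,0.8993,-0.4641,-0.0833,0.3540,-0.0666,-0.4466,0.2770,-3.1998,0.0438
27,0.8985,-0.4609,-0.0842,0.2794,-0.0673,-0.4462,0.2777,-3.2158,0.0927
28,0.8977,-0.4584,-0.0843,0.2160,-0.0679,-0.4458,0.2784,-3.2302,0.1349
29,0.8968,-0.4566,-0.0837,0.1622,-0.0683,-0.4454,0.2790,-3.2430,0.1711
30,0.8960,-0.4552,-0.0827,0.1167,-0.0686,-0.4451,0.2796,-3.2546,0.2024
31,0.8952,-0.4542,-0.0812,0.0783,-0.0688,-0.4448,0.2800,-3.2651,0.2293
32,0.8944,-0.4536,-0.0794,0.0460,-0.0689,-0.4445,0.2805,-3.2744,0.2525
33,0.8936,-0.4532,-0.0773,0.0189,-0.0689,-0.4443,0.2808,32.5703,-7.9249
34,0.9017,-0.4553,1.7055,-0.4308,-0.0691,-0.4465,0.2771,-7.9695,1.3434
35,0.9176,-0.4593,1.4663,-0.3639,-0.0695,-0.4508,0.2697,-7.4927,1.2141
36,0.9312,-0.4627,1.2520,-0.3107,-0.0699,-0.4543,0.2634,-7.0632,1.1032
37,0.9427,-0.4656,1.0605,-0.2680,-0.0701,-0.4573,0.2579,-6.6767,1.0077
38,0.9525,-0.4681,0.8899,-0.2334,-0.0703,-0.4597,0.2533,-6.3290,0.9250
39,0.9606,-0.4703,0.7382,-0.2050,-0.0704,-0.4617,0.2494,-6.0164,0.8532
40,0.9673,-0.4722,0.6037,-0.1815,-0.0704,-0.4634,0.2462,-5.7356,0.7906
41,0.9728,-0.4739,0.4847,-0.1618,-0.0704,-0.4647,0.2436,-5.4833,0.7359
42,0.9771,-0.4754,0.3796,-0.1450,-0.0703,-0.4657,0.2414,-12.3630,7.9249
43,0.9795,-0.4713,0.0915,0.9735,-0.0717,-0.4660,0.2409,-4.1291,-0.2772
44,0.9801,-0.4624,0.0325,0.7970,-0.0741,-0.4656,0.2417,-4.0483,-0.1810
45,0.9801,-0.4552,-0.0179,0.6469,-0.0760,-0.4651,0.2426,-3.9760,-0.0997
46,0.9798,-0.4494,-0.0602,0.5196,-0.0776,-0.4646,0.2434,-3.9123,-0.0308
47,0.9790,-0.4447,-0.0960,0.4116,-0.0788,-0.4641,0.2444,-3.8549,0.0274
48,0.9779,-0.4411,-0.1262,0.3200,-0.0796,-0.4636,0.2453,-3.8033,0.0768
49,0.9765,-0.4383,-0.1513,0.2426,-0.0803,-0.4631,0.2463,-3.7569,0.1187
50,0.9749,-0.4362,-0.1721,0.1772,-0.0807,-0.4626,0.2473,-3.7152,0.1542
51,0.9730,-0.4347,-0.1890,0.1221,-0.0809,-0.4621,0.2483,-3.6777,0.1845
52,0.9711,-0.4337,-0.2026,0.0758,-0.0810,-0.4616,0.2493,-3.6441,0.2102
53,0.9690,-0.4331,-0.2133,0.0370,-0.0810,-0.4610,0.2503,-3.6139,0.2321
54,0.9668,-0.4329,-0.2214,0.0049,-0.0809,-0.4605,0.2513,-3.5868,0.2505
55,0.9646,-0.4330,-0.2272,-0.0203,-0.0807,-0.4600,0.2523,-3.5625,0.2653
56,0.9623,-0.4333,-0.2310,-0.0404,-0.0804,-0.4595,0.2533,-3.5407,0.2774
57,0.9600,-0.4338,-0.2332,-0.0569,-0.0801,-0.4590,0.2542,-3.5211,0.2877
58,0.9576,-0.4344,-0.2342,-0.0704,-0.0797,-0.4585,0.2552,-3.5035,0.2966
59,0.9553,-0.4352,-0.2340,-0.0814,-0.0793,-0.4580,0.2561,-3.4878,0.3044
60,0.9530,-0.4360,-0.2329,-0.0903,-0.0789,-0.4575,0.2571,-3.4737,0.3111
61,0.9506,-0.4370,-0.2309,-0.0973,-0.0784,-0.4571,0.2580,-3.4610,0.3169
62,0.9484,-0.4380,-0.2284,-0.1029,-0.0780,-0.4566,0.2589,-3.4496,0.3221
63,0.9461,-0.4390,-0.2252,-0.1071,-0.0775,-0.4561,0.2598,-3.4393,0.3266
64,0.9439,-0.4401,-0.2216,-0.1103,-0.0770,-0.4557,0.2606,-3.4301,0.3306
65,0.9417,-0.4412,-0.2176,-0.1126,-0.0765,-0.4553,0.2614,-3.4219,0.3342
66,0.9395,-0.4424,-0.2133,-0.1141,-0.0760,-0.4548,0.2622,-3.4145,0.3375
67,0.9374,-0.4435,-0.2087,-0.1149,-0.0755,-0.4544,0.2630,-3.4078,0.3404
68,0.9353,-0.4446,-0.2040,-0.1152,-0.0750,-0.4540,0.2638,-3.4018,0.3430
69,0.9333,-0.4458,-0.1991,-0.1151,-0.0746,-0.4536,0.2645,-3.3963,0.3454
70,0.9313,-0.4469,-0.1942,-0.1146,-0.0741,-0.4532,0.2653,-3.3915,0.3476
71,0.9294,-0.4481,-0.1891,-0.1138,-0.0736,-0.4528,0.2660,-3.3871,0.3497
72,0.9276,-0.4492,-0.1840,-0.1127,-0.0731,-0.4525,0.2666,-3.3831,0.3516
73,0.9258,-0.4503,-0.1789,-0.1114,-0.0727,-0.4521,0.2673,,


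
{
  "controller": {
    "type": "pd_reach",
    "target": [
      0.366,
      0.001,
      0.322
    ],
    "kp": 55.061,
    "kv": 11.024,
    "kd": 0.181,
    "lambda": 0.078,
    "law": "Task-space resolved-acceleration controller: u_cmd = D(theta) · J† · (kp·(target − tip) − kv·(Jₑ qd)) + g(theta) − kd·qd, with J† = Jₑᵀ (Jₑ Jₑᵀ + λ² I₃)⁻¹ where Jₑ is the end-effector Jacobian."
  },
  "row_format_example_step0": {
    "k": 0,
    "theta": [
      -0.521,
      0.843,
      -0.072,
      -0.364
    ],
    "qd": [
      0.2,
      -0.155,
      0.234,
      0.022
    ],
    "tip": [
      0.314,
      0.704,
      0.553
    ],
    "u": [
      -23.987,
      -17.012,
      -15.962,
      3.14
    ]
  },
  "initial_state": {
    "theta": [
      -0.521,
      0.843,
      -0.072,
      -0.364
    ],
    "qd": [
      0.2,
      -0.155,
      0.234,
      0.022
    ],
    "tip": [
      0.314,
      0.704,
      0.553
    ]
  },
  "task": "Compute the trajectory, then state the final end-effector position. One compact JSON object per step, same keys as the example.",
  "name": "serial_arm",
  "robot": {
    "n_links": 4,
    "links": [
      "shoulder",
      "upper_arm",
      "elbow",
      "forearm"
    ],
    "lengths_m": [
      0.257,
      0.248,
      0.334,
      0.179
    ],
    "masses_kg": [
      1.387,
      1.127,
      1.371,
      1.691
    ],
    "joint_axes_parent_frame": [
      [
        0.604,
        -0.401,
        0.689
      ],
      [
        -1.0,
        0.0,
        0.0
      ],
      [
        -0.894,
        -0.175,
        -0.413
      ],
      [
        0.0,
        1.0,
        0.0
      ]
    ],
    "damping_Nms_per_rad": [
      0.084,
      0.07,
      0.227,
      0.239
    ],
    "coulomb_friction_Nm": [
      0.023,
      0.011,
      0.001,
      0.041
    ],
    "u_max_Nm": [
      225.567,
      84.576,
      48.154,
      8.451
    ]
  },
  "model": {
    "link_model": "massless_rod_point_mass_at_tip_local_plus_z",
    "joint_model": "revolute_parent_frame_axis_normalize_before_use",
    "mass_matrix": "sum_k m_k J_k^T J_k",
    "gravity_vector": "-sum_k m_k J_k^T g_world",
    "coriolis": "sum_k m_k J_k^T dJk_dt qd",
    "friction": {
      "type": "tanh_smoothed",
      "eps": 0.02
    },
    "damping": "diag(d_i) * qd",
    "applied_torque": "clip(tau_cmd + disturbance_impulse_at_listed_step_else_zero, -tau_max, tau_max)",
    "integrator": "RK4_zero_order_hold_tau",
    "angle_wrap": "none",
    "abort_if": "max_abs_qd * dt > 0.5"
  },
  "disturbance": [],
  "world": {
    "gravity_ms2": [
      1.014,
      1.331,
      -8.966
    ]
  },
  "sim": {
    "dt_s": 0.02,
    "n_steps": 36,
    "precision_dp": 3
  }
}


{"k":1,"theta":[-0.524,0.846,-0.087,-0.387],"qd":[-0.471,0.431,-1.646,-2.196],"tip":[0.313,0.702,0.556],"u":[-20.772,-15.313,-14.202,2.624]}
{"k":2,"theta":[-0.539,0.858,-0.132,-0.447],"qd":[-1.055,0.692,-2.792,-3.733],"tip":[0.317,0.697,0.558],"u":[-18.35,-13.808,-13.322,1.797]}
{"k":3,"theta":[-0.565,0.874,-0.198,-0.535],"qd":[-1.581,0.838,-3.625,-5.012],"tip":[0.325,0.688,0.559],"u":[-13.529,-13.624,-13.121,0.767]}
{"k":4,"theta":[-0.601,0.892,-0.277,-0.646],"qd":[-2.025,0.904,-4.217,-5.977],"tip":[0.337,0.674,0.557],"u":[-5.217,-15.158,-13.383,-0.369]}
{"k":5,"theta":[-0.645,0.91,-0.366,-0.772],"qd":[-2.351,0.899,-4.591,-6.509],"tip":[0.353,0.656,0.552],"u":[4.907,-17.742,-13.724,-1.398]}
{"k":6,"theta":[-0.694,0.928,-0.46,-0.903],"qd":[-2.551,0.845,-4.805,-6.618],"tip":[0.37,0.634,0.545],"u":[14.392,-20.365,-13.826,-2.112]}
{"k":7,"theta":[-0.746,0.944,-0.557,-1.034],"qd":[-2.644,0.763,-4.921,-6.418],"tip":[0.389,0.607,0.535],"u":[21.827,-22.394,-13.58,-2.433]}
{"k":8,"theta":[-0.799,0.959,-0.656,-1.158],"qd":[-2.661,0.665,-4.98,-6.031],"tip":[0.407,0.577,0.523],"u":[26.919,-23.642,-13.022,-2.4]}
{"k":9,"theta":[-0.852,0.971,-0.756,-1.274],"qd":[-2.632,0.552,-4.997,-5.544],"tip":[0.424,0.545,0.51],"u":[29.938,-24.152,-12.23,-2.104]}
{"k":10,"theta":[-0.904,0.981,-0.856,-1.379],"qd":[-2.577,0.423,-4.98,-5.015],"tip":[0.44,0.511,0.497],"u":[31.318,-24.052,-11.278,-1.644]}
{"k":11,"theta":[-0.955,0.988,-0.955,-1.473],"qd":[-2.513,0.279,-4.933,-4.475],"tip":[0.453,0.476,0.483],"u":[31.485,-23.479,-10.223,-1.104]}
{"k":12,"theta":[-1.004,0.992,-1.053,-1.557],"qd":[-2.449,0.123,-4.856,-3.942],"tip":[0.464,0.441,0.47],"u":[30.797,-22.558,-9.108,-0.546]}
{"k":13,"theta":[-1.053,0.993,-1.149,-1.63],"qd":[-2.39,-0.043,-4.752,-3.427],"tip":[0.472,0.406,0.458],"u":[29.541,-21.398,-7.962,-0.013]}
{"k":14,"theta":[-1.1,0.99,-1.242,-1.694],"qd":[-2.338,-0.213,-4.625,-2.932],"tip":[0.478,0.372,0.446],"u":[27.935,-20.09,-6.807,0.47]}
{"k":15,"theta":[-1.146,0.984,-1.333,-1.747],"qd":[-2.295,-0.383,-4.474,-2.464],"tip":[0.481,0.339,0.435],"u":[26.146,-18.709,-5.664,0.89]}
{"k":16,"theta":[-1.192,0.975,-1.421,-1.792],"qd":[-2.26,-0.55,-4.301,-2.024],"tip":[0.483,0.308,0.425],"u":[24.292,-17.314,-4.546,1.242]}
{"k":17,"theta":[-1.237,0.962,-1.505,-1.828],"qd":[-2.232,-0.708,-4.11,-1.613],"tip":[0.482,0.277,0.416],"u":[22.459,-15.952,-3.468,1.528]}
{"k":18,"theta":[-1.281,0.946,-1.585,-1.856],"qd":[-2.207,-0.852,-3.902,-1.235],"tip":[0.48,0.249,0.408],"u":[20.705,-14.656,-2.439,1.754]}
{"k":19,"theta":[-1.325,0.928,-1.661,-1.877],"qd":[-2.182,-0.978,-3.682,-0.892],"tip":[0.476,0.222,0.401],"u":[19.064,-13.451,-1.468,1.926]}
{"k":20,"theta":[-1.369,0.907,-1.732,-1.892],"qd":[-2.156,-1.082,-3.451,-0.585],"tip":[0.47,0.197,0.394],"u":[17.558,-12.351,-0.564,2.054]}
{"k":21,"theta":[-1.412,0.885,-1.799,-1.901],"qd":[-2.126,-1.161,-3.214,-0.317],"tip":[0.464,0.174,0.388],"u":[16.193,-11.363,0.267,2.147]}
{"k":22,"theta":[-1.454,0.861,-1.86,-1.905],"qd":[-2.089,-1.215,-2.974,-0.09],"tip":[0.457,0.153,0.382],"u":[14.971,-10.488,1.019,2.212]}
{"k":23,"theta":[-1.495,0.836,-1.917,-1.905],"qd":[-2.045,-1.249,-2.732,0.076],"tip":[0.449,0.134,0.377],"u":[13.887,-9.735,1.689,2.27]}
{"k":24,"theta":[-1.536,0.811,-1.969,-1.902],"qd":[-1.995,-1.264,-2.492,0.192],"tip":[0.441,0.116,0.372],"u":[12.933,-9.09,2.275,2.321]}
{"k":25,"theta":[-1.575,0.786,-2.017,-1.897],"qd":[-1.936,-1.258,-2.258,0.281],"tip":[0.433,0.101,0.367],"u":[12.096,-8.535,2.779,2.36]}
{"k":26,"theta":[-1.613,0.761,-2.06,-1.891],"qd":[-1.87,-1.233,-2.033,0.343],"tip":[0.425,0.087,0.362],"u":[11.366,-8.063,3.2,2.39]}
{"k":27,"theta":[-1.65,0.737,-2.098,-1.883],"qd":[-1.798,-1.193,-1.818,0.38],"tip":[0.417,0.074,0.358],"u":[10.732,-7.669,3.541,2.415]}
{"k":28,"theta":[-1.686,0.713,-2.132,-1.875],"qd":[-1.721,-1.141,-1.615,0.397],"tip":[0.409,0.063,0.353],"u":[10.182,-7.345,3.807,2.438]}
{"k":29,"theta":[-1.719,0.691,-2.163,-1.867],"qd":[-1.641,-1.081,-1.424,0.397],"tip":[0.402,0.054,0.349],"u":[9.706,-7.083,4.001,2.461]}
{"k":30,"theta":[-1.751,0.67,-2.189,-1.859],"qd":[-1.557,-1.014,-1.245,0.384],"tip":[0.395,0.046,0.345],"u":[9.294,-6.874,4.133,2.484]}
{"k":31,"theta":[-1.782,0.65,-2.213,-1.852],"qd":[-1.473,-0.945,-1.079,0.362],"tip":[0.389,0.039,0.342],"u":[8.936,-6.711,4.207,2.507]}
{"k":32,"theta":[-1.81,0.632,-2.233,-1.845],"qd":[-1.387,-0.875,-0.927,0.334],"tip":[0.384,0.032,0.338],"u":[8.623,-6.586,4.233,2.53]}
{"k":33,"theta":[-1.837,0.615,-2.25,-1.839],"qd":[-1.302,-0.806,-0.787,0.303],"tip":[0.379,0.027,0.335],"u":[8.349,-6.493,4.217,2.553]}
{"k":34,"theta":[-1.862,0.6,-2.264,-1.833],"qd":[-1.218,-0.74,-0.66,0.272],"tip":[0.375,0.022,0.332],"u":[8.106,-6.426,4.167,2.575]}
{"k":35,"theta":[-1.886,0.586,-2.276,-1.828],"qd":[-1.136,-0.677,-0.546,0.241],"tip":[0.372,0.019,0.329],"u":[7.89,-6.379,4.091,2.596]}
{"k":36,"theta":[-1.908,0.573,-2.286,-1.823],"qd":[-1.056,-0.618,-0.443,0.213],"tip":[0.369,0.015,0.327]}
{"summary": "final tip position (m): 0.369 0.015 0.327"}


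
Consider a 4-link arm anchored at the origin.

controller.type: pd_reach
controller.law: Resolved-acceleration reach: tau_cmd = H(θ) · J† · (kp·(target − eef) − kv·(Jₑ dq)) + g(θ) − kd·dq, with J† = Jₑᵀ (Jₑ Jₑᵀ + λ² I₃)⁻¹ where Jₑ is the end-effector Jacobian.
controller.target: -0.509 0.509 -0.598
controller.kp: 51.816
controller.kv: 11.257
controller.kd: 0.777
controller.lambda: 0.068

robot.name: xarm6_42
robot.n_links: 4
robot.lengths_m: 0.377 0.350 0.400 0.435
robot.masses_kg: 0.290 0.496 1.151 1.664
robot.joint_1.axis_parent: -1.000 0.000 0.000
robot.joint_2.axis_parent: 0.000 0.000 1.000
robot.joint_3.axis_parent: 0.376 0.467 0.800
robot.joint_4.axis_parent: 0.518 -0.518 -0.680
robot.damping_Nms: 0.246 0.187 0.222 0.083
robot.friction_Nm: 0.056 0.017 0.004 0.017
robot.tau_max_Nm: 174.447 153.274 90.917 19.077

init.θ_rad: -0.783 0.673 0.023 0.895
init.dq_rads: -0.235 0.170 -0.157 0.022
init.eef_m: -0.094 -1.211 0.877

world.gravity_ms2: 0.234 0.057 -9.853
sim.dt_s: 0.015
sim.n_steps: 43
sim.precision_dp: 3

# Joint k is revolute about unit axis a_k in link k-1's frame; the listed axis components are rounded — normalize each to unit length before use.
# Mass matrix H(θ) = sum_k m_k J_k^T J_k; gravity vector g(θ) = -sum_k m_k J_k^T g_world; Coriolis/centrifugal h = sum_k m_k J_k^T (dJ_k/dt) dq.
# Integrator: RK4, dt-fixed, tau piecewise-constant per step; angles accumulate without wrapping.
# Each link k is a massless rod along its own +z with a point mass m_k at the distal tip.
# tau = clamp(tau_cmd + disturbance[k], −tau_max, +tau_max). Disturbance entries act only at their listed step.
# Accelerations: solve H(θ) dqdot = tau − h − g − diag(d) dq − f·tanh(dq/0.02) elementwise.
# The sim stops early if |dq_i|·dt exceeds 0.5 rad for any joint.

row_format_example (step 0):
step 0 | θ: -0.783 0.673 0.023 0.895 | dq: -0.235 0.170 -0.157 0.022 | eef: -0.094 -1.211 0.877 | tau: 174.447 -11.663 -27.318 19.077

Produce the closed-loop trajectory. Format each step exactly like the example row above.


step 1 | θ: -0.778 0.686 0.029 0.950 | dq: 0.897 1.664 0.876 7.152 | eef: -0.097 -1.208 0.868 | tau: 170.267 -11.306 -23.649 19.077
step 2 | θ: -0.757 0.722 0.050 1.106 | dq: 1.811 3.498 1.718 13.522 | eef: -0.105 -1.191 0.851 | tau: 122.995 -11.657 -21.075 15.013
step 3 | θ: -0.727 0.783 0.079 1.338 | dq: 2.146 5.126 1.981 17.283 | eef: -0.117 -1.160 0.829 | tau: 74.976 -11.969 -19.317 11.823
step 4 | θ: -0.696 0.870 0.109 1.614 | dq: 2.062 6.723 1.874 19.554 | eef: -0.131 -1.118 0.803 | tau: 36.035 -12.114 -18.392 8.438
step 5 | θ: -0.667 0.983 0.135 1.920 | dq: 1.731 8.686 1.503 21.393 | eef: -0.147 -1.068 0.777 | tau: 8.361 -12.252 -18.368 3.686
step 6 | θ: -0.645 1.132 0.151 2.251 | dq: 1.331 11.480 0.509 22.961 | eef: -0.167 -1.016 0.753 | tau: -5.148 -12.650 -19.400 -2.302
step 7 | θ: -0.625 1.321 0.134 2.574 | dq: 1.470 12.902 -3.438 18.157 | eef: -0.191 -0.968 0.735 | tau: 11.818 -11.450 -19.278 -3.466
step 8 | θ: -0.592 1.446 0.012 2.650 | dq: 2.833 3.468 -12.300 -7.848 | eef: -0.224 -0.935 0.728 | tau: 36.121 -3.413 -13.082 16.588
step 9 | θ: -0.551 1.543 -0.151 2.638 | dq: 2.687 8.773 -10.022 4.605 | eef: -0.259 -0.900 0.719 | tau: 15.913 -7.625 -13.209 5.474
step 10 | θ: -0.509 1.657 -0.317 2.665 | dq: 2.929 6.497 -11.996 -0.647 | eef: -0.293 -0.858 0.703 | tau: 10.938 -4.834 -10.694 8.144
step 11 | θ: -0.466 1.754 -0.494 2.668 | dq: 2.759 6.402 -11.703 0.960 | eef: -0.328 -0.812 0.685 | tau: -2.832 -2.511 -9.350 5.036
step 12 | θ: -0.427 1.845 -0.671 2.681 | dq: 2.514 5.843 -11.836 0.864 | eef: -0.362 -0.761 0.665 | tau: -12.332 0.274 -7.233 3.038
step 13 | θ: -0.392 1.929 -0.849 2.692 | dq: 2.166 5.388 -12.016 0.612 | eef: -0.395 -0.708 0.642 | tau: -20.238 2.980 -4.698 1.170
step 14 | θ: -0.362 2.006 -1.031 2.698 | dq: 1.720 4.999 -12.286 0.107 | eef: -0.426 -0.653 0.618 | tau: -26.818 5.479 -1.824 -0.344
step 15 | θ: -0.341 2.078 -1.218 2.695 | dq: 1.165 4.658 -12.632 -0.610 | eef: -0.456 -0.597 0.592 | tau: -32.730 7.773 1.269 -1.443
step 16 | θ: -0.328 2.145 -1.410 2.679 | dq: 0.481 4.327 -13.051 -1.560 | eef: -0.484 -0.541 0.567 | tau: -38.739 9.948 4.495 -2.055
step 17 | θ: -0.328 2.207 -1.608 2.647 | dq: -0.370 3.952 -13.522 -2.751 | eef: -0.511 -0.486 0.542 | tau: -46.424 12.293 7.844 -2.159
step 18 | θ: -0.341 2.262 -1.814 2.597 | dq: -1.459 3.402 -13.968 -4.190 | eef: -0.536 -0.433 0.519 | tau: -59.907 15.657 11.488 -1.777
step 19 | θ: -0.374 2.305 -2.023 2.523 | dq: -2.955 2.259 -14.075 -5.831 | eef: -0.559 -0.385 0.500 | tau: -91.324 22.696 16.077 -1.027
step 20 | θ: -0.435 2.319 -2.227 2.425 | dq: -5.266 -0.493 -13.125 -7.598 | eef: -0.582 -0.342 0.487 | tau: -154.741 37.481 22.998 0.071
step 21 | θ: -0.541 2.277 -2.413 2.292 | dq: -9.011 -5.005 -12.278 -11.102 | eef: -0.602 -0.309 0.483 | tau: -17.257 11.421 15.616 3.691
step 22 | θ: -0.690 2.170 -2.579 2.091 | dq: -10.698 -9.249 -9.507 -15.352 | eef: -0.619 -0.291 0.492 | tau: 174.447 -67.644 -24.437 5.814
step 23 | θ: -0.845 1.923 -2.592 1.857 | dq: -9.142 -20.978 6.255 -14.383 | eef: -0.628 -0.295 0.519 | tau: 174.447 -24.482 -22.858 9.603
step 24 | θ: -0.931 1.796 -2.626 1.689 | dq: -3.242 -0.842 -6.665 -7.936 | eef: -0.631 -0.307 0.550 | tau: 125.867 -0.380 9.247 8.838
step 25 | θ: -0.958 1.779 -2.669 1.635 | dq: -0.426 -1.824 1.023 0.316 | eef: -0.629 -0.310 0.565 | tau: 100.143 2.240 3.951 2.612
step 26 | θ: -0.948 1.784 -2.661 1.667 | dq: 1.773 2.474 0.282 4.067 | eef: -0.625 -0.303 0.564 | tau: 86.679 -3.645 2.217 -1.116
step 27 | θ: -0.908 1.833 -2.645 1.750 | dq: 3.660 4.522 1.538 7.137 | eef: -0.621 -0.291 0.553 | tau: 96.604 -15.298 -5.537 -4.635
step 28 | θ: -0.838 1.917 -2.618 1.867 | dq: 5.688 7.122 1.663 8.452 | eef: -0.619 -0.277 0.536 | tau: 128.863 -33.322 -15.621 -6.314
step 29 | θ: -0.739 2.026 -2.582 1.985 | dq: 7.573 7.543 2.655 6.797 | eef: -0.620 -0.266 0.519 | tau: 174.447 -59.416 -31.434 -4.387
step 30 | θ: -0.615 2.109 -2.518 2.049 | dq: 8.827 3.813 5.315 1.299 | eef: -0.625 -0.260 0.506 | tau: 174.447 -82.997 -48.557 3.439
step 31 | θ: -0.482 2.107 -2.401 2.021 | dq: 9.071 -2.704 9.097 -4.795 | eef: -0.635 -0.260 0.503 | tau: -174.447 47.398 3.777 15.129
step 32 | θ: -0.353 2.173 -2.387 1.943 | dq: 7.972 9.816 -5.701 -5.442 | eef: -0.642 -0.263 0.510 | tau: -174.447 65.323 21.054 19.069
step 33 | θ: -0.241 2.407 -2.560 1.890 | dq: 6.877 21.623 -17.599 -1.286 | eef: -0.639 -0.262 0.517 | tau: -174.447 43.196 28.968 14.098
step 34 | θ: -0.174 2.587 -2.661 1.960 | dq: 2.443 5.057 1.572 10.167 | eef: -0.622 -0.258 0.527 | tau: -174.447 32.179 3.777 1.374
step 35 | θ: -0.155 2.695 -2.687 2.112 | dq: 0.054 8.366 -4.023 10.354 | eef: -0.602 -0.252 0.538 | tau: -174.447 -0.504 -5.079 -2.797
step 36 | θ: -0.182 2.732 -2.672 2.287 | dq: -3.574 -2.565 4.971 12.666 | eef: -0.589 -0.246 0.549 | tau: 52.893 -49.196 -36.279 -7.967
step 37 | θ: -0.234 2.711 -2.664 2.384 | dq: -3.253 0.324 -4.574 0.076 | eef: -0.588 -0.241 0.555 | tau: 174.447 -68.997 -31.040 -0.729
step 38 | θ: -0.276 2.646 -2.657 2.380 | dq: -2.351 -8.366 4.824 -1.047 | eef: -0.593 -0.232 0.552 | tau: 174.447 -53.698 -33.554 -0.478
step 39 | θ: -0.295 2.554 -2.637 2.300 | dq: -0.266 -4.730 -1.036 -8.899 | eef: -0.602 -0.219 0.542 | tau: 174.447 -56.637 -29.938 7.834
step 40 | θ: -0.290 2.429 -2.584 2.176 | dq: 0.914 -11.754 7.825 -7.858 | eef: -0.614 -0.205 0.533 | tau: 25.511 -13.241 -21.341 9.653
step 41 | θ: -0.268 2.331 -2.552 2.041 | dq: 2.110 -1.230 -3.405 -9.687 | eef: -0.630 -0.189 0.532 | tau: -174.447 65.251 30.612 13.178
step 42 | θ: -0.243 2.381 -2.657 1.945 | dq: 1.105 7.510 -10.386 -3.152 | eef: -0.643 -0.173 0.538 | tau: -174.447 36.587 27.886 8.008
step 43 | θ: -0.260 2.366 -2.686 1.945 | dq: -3.227 -7.853 4.628 2.356 | eef: -0.645 -0.156 0.543


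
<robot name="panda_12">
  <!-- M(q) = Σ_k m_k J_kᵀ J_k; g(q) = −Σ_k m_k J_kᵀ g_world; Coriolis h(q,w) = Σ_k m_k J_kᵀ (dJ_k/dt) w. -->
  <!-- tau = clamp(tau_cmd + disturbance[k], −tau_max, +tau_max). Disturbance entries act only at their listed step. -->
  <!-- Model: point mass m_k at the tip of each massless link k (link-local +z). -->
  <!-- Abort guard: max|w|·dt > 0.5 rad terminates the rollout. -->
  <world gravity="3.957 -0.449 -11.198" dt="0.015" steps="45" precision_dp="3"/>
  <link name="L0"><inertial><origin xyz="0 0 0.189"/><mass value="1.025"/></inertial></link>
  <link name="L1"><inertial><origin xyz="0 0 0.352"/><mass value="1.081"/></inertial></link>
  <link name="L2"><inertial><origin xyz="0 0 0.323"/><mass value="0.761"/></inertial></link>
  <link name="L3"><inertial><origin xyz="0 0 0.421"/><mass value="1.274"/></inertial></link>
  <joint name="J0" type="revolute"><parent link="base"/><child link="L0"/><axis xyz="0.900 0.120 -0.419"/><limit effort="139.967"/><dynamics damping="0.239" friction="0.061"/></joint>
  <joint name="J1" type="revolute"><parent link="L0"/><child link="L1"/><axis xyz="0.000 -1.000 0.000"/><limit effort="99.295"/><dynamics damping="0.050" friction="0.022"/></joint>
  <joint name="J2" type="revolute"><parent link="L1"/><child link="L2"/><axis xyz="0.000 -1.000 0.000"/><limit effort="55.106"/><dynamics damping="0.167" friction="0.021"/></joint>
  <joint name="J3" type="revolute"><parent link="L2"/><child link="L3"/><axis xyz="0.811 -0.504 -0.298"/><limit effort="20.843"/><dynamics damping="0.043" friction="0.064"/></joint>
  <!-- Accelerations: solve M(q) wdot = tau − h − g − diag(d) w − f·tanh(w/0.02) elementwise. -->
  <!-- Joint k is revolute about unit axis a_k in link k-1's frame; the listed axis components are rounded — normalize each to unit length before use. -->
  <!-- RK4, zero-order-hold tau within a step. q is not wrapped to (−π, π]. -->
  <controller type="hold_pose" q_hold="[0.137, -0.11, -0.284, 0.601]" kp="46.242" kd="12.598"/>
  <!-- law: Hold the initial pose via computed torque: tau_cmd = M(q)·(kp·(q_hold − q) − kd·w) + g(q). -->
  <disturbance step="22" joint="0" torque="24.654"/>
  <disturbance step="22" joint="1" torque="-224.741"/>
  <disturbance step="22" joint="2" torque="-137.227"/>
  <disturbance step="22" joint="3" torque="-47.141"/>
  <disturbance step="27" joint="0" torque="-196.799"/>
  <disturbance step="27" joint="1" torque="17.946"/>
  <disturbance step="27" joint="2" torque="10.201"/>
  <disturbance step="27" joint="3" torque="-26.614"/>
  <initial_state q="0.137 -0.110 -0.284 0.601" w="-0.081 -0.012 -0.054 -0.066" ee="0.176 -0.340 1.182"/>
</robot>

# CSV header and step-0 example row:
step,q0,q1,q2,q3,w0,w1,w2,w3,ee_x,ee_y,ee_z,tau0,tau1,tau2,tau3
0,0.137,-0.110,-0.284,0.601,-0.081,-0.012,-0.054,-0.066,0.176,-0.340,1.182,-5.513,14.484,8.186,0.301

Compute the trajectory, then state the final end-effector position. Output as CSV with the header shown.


step,q0,q1,q2,q3,w0,w1,w2,w3,ee_x,ee_y,ee_z,tau0,tau1,tau2,tau3
1,0.136,-0.110,-0.285,0.600,-0.067,-0.012,-0.043,-0.044,0.177,-0.339,1.182,-5.899,14.341,8.095,0.192
2,0.135,-0.110,-0.285,0.600,-0.055,-0.012,-0.034,-0.025,0.178,-0.337,1.182,-6.239,14.214,8.014,0.097
3,0.134,-0.111,-0.286,0.599,-0.043,-0.011,-0.026,-0.013,0.178,-0.337,1.182,-6.540,14.102,7.941,0.014
4,0.134,-0.111,-0.286,0.599,-0.033,-0.011,-0.017,-0.007,0.179,-0.336,1.182,-6.805,14.002,7.877,-0.056
5,0.133,-0.111,-0.286,0.599,-0.024,-0.009,-0.011,-0.004,0.179,-0.335,1.183,-7.037,13.914,7.822,-0.115
6,0.133,-0.111,-0.286,0.599,-0.017,-0.007,-0.006,-0.002,0.179,-0.335,1.183,-7.240,13.837,7.773,-0.166
7,0.133,-0.111,-0.286,0.599,-0.011,-0.005,-0.003,-0.001,0.179,-0.335,1.183,-7.415,13.769,7.731,-0.210
8,0.133,-0.111,-0.286,0.599,-0.005,-0.003,-0.001,-0.000,0.179,-0.335,1.183,-7.566,13.710,7.694,-0.248
9,0.133,-0.111,-0.286,0.599,-0.001,-0.002,0.001,0.001,0.179,-0.335,1.183,-7.695,13.659,7.663,-0.280
10,0.133,-0.111,-0.286,0.599,0.002,-0.000,0.002,0.001,0.179,-0.335,1.183,-7.806,13.614,7.635,-0.308
11,0.133,-0.111,-0.286,0.599,0.005,0.001,0.003,0.002,0.179,-0.335,1.183,-7.900,13.575,7.612,-0.332
12,0.133,-0.111,-0.286,0.599,0.007,0.002,0.004,0.002,0.179,-0.335,1.183,-7.980,13.542,7.591,-0.353
13,0.133,-0.111,-0.286,0.599,0.009,0.003,0.004,0.003,0.179,-0.335,1.183,-8.049,13.513,7.573,-0.371
14,0.133,-0.111,-0.286,0.599,0.010,0.003,0.004,0.003,0.179,-0.335,1.183,-8.107,13.488,7.558,-0.386
15,0.133,-0.111,-0.286,0.599,0.011,0.004,0.005,0.003,0.179,-0.335,1.183,-8.156,13.467,7.544,-0.398
16,0.133,-0.111,-0.286,0.599,0.011,0.004,0.005,0.003,0.179,-0.335,1.183,-8.198,13.449,7.533,-0.409
17,0.133,-0.111,-0.286,0.599,0.012,0.004,0.005,0.003,0.179,-0.336,1.183,-8.234,13.434,7.523,-0.419
18,0.134,-0.111,-0.286,0.599,0.012,0.005,0.005,0.003,0.179,-0.336,1.182,-8.263,13.420,7.515,-0.426
19,0.134,-0.111,-0.286,0.599,0.012,0.005,0.005,0.003,0.179,-0.336,1.182,-8.289,13.409,7.508,-0.433
20,0.134,-0.111,-0.286,0.599,0.012,0.005,0.005,0.003,0.178,-0.336,1.182,-8.309,13.400,7.502,-0.439
21,0.134,-0.111,-0.286,0.600,0.011,0.004,0.005,0.003,0.178,-0.337,1.182,-8.327,13.392,7.497,-0.443
22,0.134,-0.111,-0.286,0.600,0.011,0.004,0.005,0.003,0.178,-0.337,1.182,16.313,-99.295,-55.106,-20.843
23,0.135,-0.120,-0.279,0.597,0.127,-1.310,0.828,-0.309,0.185,-0.338,1.181,-13.176,35.429,19.716,3.527
24,0.137,-0.138,-0.268,0.593,0.102,-1.039,0.640,-0.245,0.197,-0.339,1.179,-12.584,32.667,18.136,3.010
25,0.138,-0.152,-0.260,0.590,0.080,-0.808,0.478,-0.182,0.206,-0.340,1.178,-12.057,30.205,16.731,2.549
26,0.139,-0.162,-0.254,0.588,0.060,-0.613,0.342,-0.123,0.213,-0.341,1.176,-11.587,28.014,15.484,2.138
27,0.140,-0.170,-0.250,0.586,0.044,-0.450,0.230,-0.071,0.219,-0.342,1.175,-139.967,44.015,24.580,-20.843
28,0.137,-0.176,-0.242,0.574,-0.438,-0.315,0.821,-1.614,0.224,-0.336,1.177,14.301,20.864,11.442,5.873
29,0.131,-0.180,-0.231,0.552,-0.352,-0.188,0.589,-1.281,0.227,-0.324,1.183,11.303,19.836,10.893,5.050
30,0.127,-0.182,-0.224,0.535,-0.280,-0.086,0.402,-0.991,0.229,-0.314,1.187,8.657,18.915,10.394,4.309
31,0.123,-0.183,-0.219,0.522,-0.221,-0.006,0.252,-0.740,0.231,-0.307,1.190,6.321,18.097,9.946,3.647
32,0.120,-0.182,-0.216,0.512,-0.171,0.053,0.139,-0.528,0.231,-0.301,1.193,4.259,17.382,9.548,3.059
33,0.118,-0.181,-0.215,0.506,-0.129,0.097,0.051,-0.349,0.231,-0.297,1.195,2.442,16.754,9.197,2.537
34,0.116,-0.179,-0.214,0.502,-0.094,0.129,-0.014,-0.201,0.230,-0.294,1.196,0.841,16.205,8.888,2.078
35,0.115,-0.177,-0.215,0.499,-0.063,0.148,-0.055,-0.083,0.229,-0.292,1.197,-0.565,15.727,8.612,1.673
36,0.114,-0.175,-0.216,0.499,-0.036,0.160,-0.084,0.008,0.228,-0.291,1.198,-1.797,15.313,8.373,1.323
37,0.114,-0.173,-0.217,0.499,-0.010,0.167,-0.094,0.055,0.226,-0.290,1.198,-2.872,14.955,8.166,1.036
38,0.114,-0.170,-0.219,0.501,0.012,0.171,-0.100,0.093,0.224,-0.291,1.198,-3.799,14.648,7.989,0.789
39,0.114,-0.168,-0.220,0.502,0.029,0.171,-0.105,0.124,0.222,-0.291,1.198,-4.597,14.385,7.838,0.575
40,0.115,-0.165,-0.222,0.504,0.043,0.170,-0.107,0.148,0.220,-0.293,1.198,-5.285,14.162,7.710,0.390
41,0.115,-0.162,-0.223,0.507,0.053,0.167,-0.108,0.166,0.217,-0.294,1.198,-5.880,13.972,7.602,0.231
42,0.116,-0.160,-0.225,0.509,0.061,0.163,-0.107,0.179,0.215,-0.296,1.198,-6.391,13.812,7.512,0.095
43,0.117,-0.158,-0.227,0.512,0.067,0.158,-0.106,0.188,0.213,-0.297,1.198,-6.828,13.679,7.437,-0.021
44,0.118,-0.155,-0.228,0.515,0.072,0.153,-0.103,0.193,0.211,-0.299,1.197,-7.201,13.568,7.375,-0.120
45,0.119,-0.153,-0.230,0.518,0.074,0.147,-0.100,0.195,0.209,-0.301,1.197,,,,
# final ee position (m): 0.209 -0.301 1.197


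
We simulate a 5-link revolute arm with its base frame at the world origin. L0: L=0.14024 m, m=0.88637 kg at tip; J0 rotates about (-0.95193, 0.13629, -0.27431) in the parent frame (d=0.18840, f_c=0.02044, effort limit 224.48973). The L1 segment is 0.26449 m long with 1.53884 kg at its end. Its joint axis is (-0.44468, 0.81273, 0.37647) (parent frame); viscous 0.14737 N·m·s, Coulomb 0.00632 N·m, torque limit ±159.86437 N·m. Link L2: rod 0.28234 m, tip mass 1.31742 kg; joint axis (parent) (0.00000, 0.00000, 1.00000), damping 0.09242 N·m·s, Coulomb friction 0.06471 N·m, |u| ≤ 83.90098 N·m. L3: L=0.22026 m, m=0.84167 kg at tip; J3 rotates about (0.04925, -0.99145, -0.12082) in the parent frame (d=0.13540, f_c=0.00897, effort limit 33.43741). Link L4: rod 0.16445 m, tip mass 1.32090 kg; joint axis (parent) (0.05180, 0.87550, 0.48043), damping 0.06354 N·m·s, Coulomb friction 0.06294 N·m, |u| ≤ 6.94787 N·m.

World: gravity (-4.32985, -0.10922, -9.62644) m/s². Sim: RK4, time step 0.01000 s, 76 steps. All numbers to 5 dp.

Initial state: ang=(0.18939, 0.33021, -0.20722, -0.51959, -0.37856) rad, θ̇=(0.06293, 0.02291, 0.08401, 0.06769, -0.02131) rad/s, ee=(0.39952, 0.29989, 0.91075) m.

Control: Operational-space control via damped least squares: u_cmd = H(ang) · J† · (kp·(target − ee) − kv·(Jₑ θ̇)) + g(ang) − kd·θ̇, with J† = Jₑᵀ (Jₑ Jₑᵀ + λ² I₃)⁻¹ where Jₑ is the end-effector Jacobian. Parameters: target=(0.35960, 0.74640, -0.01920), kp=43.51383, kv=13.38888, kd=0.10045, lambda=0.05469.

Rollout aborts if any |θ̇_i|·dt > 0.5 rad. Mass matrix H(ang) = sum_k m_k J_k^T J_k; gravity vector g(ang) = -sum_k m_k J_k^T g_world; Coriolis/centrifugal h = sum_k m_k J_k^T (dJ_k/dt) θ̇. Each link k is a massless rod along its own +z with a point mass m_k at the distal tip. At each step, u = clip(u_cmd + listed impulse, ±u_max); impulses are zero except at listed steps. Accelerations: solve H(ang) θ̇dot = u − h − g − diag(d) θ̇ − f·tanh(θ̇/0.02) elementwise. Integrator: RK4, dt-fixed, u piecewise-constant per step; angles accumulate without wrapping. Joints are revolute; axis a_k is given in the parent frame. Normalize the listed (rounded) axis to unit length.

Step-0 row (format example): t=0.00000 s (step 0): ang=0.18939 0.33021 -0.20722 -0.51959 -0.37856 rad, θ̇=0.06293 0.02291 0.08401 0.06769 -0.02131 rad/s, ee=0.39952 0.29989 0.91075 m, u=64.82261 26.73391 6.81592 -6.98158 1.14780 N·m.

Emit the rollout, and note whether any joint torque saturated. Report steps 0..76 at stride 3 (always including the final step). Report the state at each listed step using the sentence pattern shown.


t=0.03000 s (step 3): ang=0.23019 0.28533 -0.18441 -0.60090 -0.38775 rad, θ̇=2.47172 -2.79626 1.24595 -4.89898 0.06819 rad/s, ee=0.40196 0.31045 0.89833 m, u=40.08981 9.86558 5.04655 -3.20105 0.65880 N·m.
t=0.06000 s (step 6): ang=0.32457 0.17732 -0.13809 -0.78066 -0.35095 rad, θ̇=3.62734 -4.15749 1.73824 -6.59143 2.57858 rad/s, ee=0.40461 0.33157 0.86491 m, u=23.64078 6.51335 4.08551 -1.28876 0.23403 N·m.
t=0.09000 s (step 9): ang=0.43747 0.04981 -0.08442 -0.97373 -0.24165 rad, θ̇=3.80469 -4.19836 1.77371 -6.10537 4.37587 rad/s, ee=0.40147 0.35767 0.81380 m, u=10.04317 9.55365 2.17806 0.26785 -0.15713 N·m.
t=0.12000 s (step 12): ang=0.54885 -0.06839 -0.03299 -1.14167 -0.10851 rad, θ̇=3.60205 -3.64799 1.65963 -5.09280 4.27877 rad/s, ee=0.39188 0.38699 0.75165 m, u=-0.91677 11.46004 -0.39298 2.00932 -0.64243 N·m.
t=0.15000 s (step 15): ang=0.65280 -0.16790 0.01582 -1.27945 0.00731 rad, θ̇=3.33084 -2.99442 1.61126 -4.11116 3.41502 rad/s, ee=0.37926 0.41848 0.68533 m, u=-9.46480 11.11147 -2.92921 3.56048 -1.12967 N·m.
t=0.18000 s (step 18): ang=0.74877 -0.24860 0.06420 -1.38895 0.09638 rad, θ̇=3.07328 -2.40236 1.62195 -3.20271 2.55721 rad/s, ee=0.36700 0.45080 0.61921 m, u=-16.09300 9.51595 -5.06259 4.65932 -1.49646 N·m.
t=0.21000 s (step 21): ang=0.83737 -0.31299 0.11314 -1.47243 0.16237 rad, θ̇=2.83790 -1.90766 1.64015 -2.37784 1.87715 rad/s, ee=0.35686 0.48264 0.55559 m, u=-21.19528 7.58637 -6.69376 5.26328 -1.70234 N·m.
t=0.24000 s (step 24): ang=0.91917 -0.36401 0.16226 -1.53269 0.21045 rad, θ̇=2.61867 -1.50886 1.62953 -1.65769 1.35373 rad/s, ee=0.34938 0.51303 0.49564 m, u=-25.06077 5.78957 -7.85313 5.45299 -1.76560 N·m.
t=0.27000 s (step 27): ang=0.99457 -0.40437 0.21042 -1.57313 0.24465 rad, θ̇=2.41002 -1.19427 1.57386 -1.05767 0.94389 rad/s, ee=0.34444 0.54135 0.43994 m, u=-27.91100 4.30867 -8.62091 5.35048 -1.72618 N·m.
t=0.30000 s (step 30): ang=1.06383 -0.43638 0.25623 -1.59744 0.26787 rad, θ̇=2.20940 -0.94990 1.47298 -0.58202 0.61650 rad/s, ee=0.34164 0.56727 0.38872 m, u=-29.92761 3.18666 -9.08687 5.07280 -1.62448 N·m.
t=0.33000 s (step 33): ang=1.12720 -0.46194 0.29845 -1.60928 0.28227 rad, θ̇=2.01669 -0.76218 1.33690 -0.22421 0.35259 rad/s, ee=0.34050 0.59066 0.34201 m, u=-31.26854 2.40192 -9.33209 4.71175 -1.49272 N·m.
t=0.36000 s (step 36): ang=1.18491 -0.48257 0.33623 -1.61197 0.28956 rad, θ̇=1.83302 -0.61921 1.17970 0.02832 0.13675 rad/s, ee=0.34057 0.61153 0.29968 m, u=-32.07452 1.90484 -9.42243 4.32968 -1.35255 N·m.
t=0.39000 s (step 39): ang=1.23728 -0.49945 0.36915 -1.60845 0.29107 rad, θ̇=1.66023 -0.51021 1.01356 0.21626 0.03659 rad/s, ee=0.34143 0.62998 0.26154 m, u=-32.46128 1.65060 -9.41004 3.97938 -1.23100 N·m.
t=0.42000 s (step 42): ang=1.28464 -0.51344 0.39709 -1.59983 0.29161 rad, θ̇=1.49955 -0.42573 0.84936 0.36154 0.03925 rad/s, ee=0.34273 0.64608 0.22730 m, u=-32.53948 1.57701 -9.32886 3.66531 -1.13431 N·m.
t=0.45000 s (step 45): ang=1.32737 -0.52521 0.42026 -1.58784 0.29195 rad, θ̇=1.35133 -0.36121 0.69592 0.44351 0.02460 rad/s, ee=0.34426 0.66005 0.19672 m, u=-32.40926 1.61593 -9.20298 3.37658 -1.04531 N·m.
t=0.48000 s (step 48): ang=1.36584 -0.53529 0.43903 -1.57410 0.29174 rad, θ̇=1.21593 -0.31207 0.55685 0.47877 -0.00095 rad/s, ee=0.34586 0.67213 0.16953 m, u=-32.13890 1.73249 -9.05219 3.11682 -0.96488 N·m.
t=0.51000 s (step 51): ang=1.40045 -0.54406 0.45384 -1.55954 0.29160 rad, θ̇=1.09324 -0.27462 0.43352 0.48187 -0.02979 rad/s, ee=0.34745 0.68252 0.14545 m, u=-31.78010 1.90054 -8.88980 2.88597 -0.89426 N·m.
t=0.54000 s (step 54): ang=1.43156 -0.55184 0.46519 -1.54506 0.29107 rad, θ̇=0.98294 -0.24577 0.32544 0.46912 -0.04167 rad/s, ee=0.34896 0.69144 0.12420 m, u=-31.37013 2.10171 -8.72533 2.68352 -0.83475 N·m.
t=0.57000 s (step 57): ang=1.45955 -0.55885 0.47350 -1.53108 0.29048 rad, θ̇=0.88437 -0.22323 0.23171 0.44691 -0.04164 rad/s, ee=0.35035 0.69909 0.10550 m, u=-30.93875 2.31881 -8.56422 2.50371 -0.78408 N·m.
t=0.60000 s (step 60): ang=1.48474 -0.56526 0.47921 -1.51790 0.28989 rad, θ̇=0.79664 -0.20552 0.15116 0.41680 -0.04155 rad/s, ee=0.35161 0.70563 0.08909 m, u=-30.50695 2.53959 -8.40989 2.34143 -0.73913 N·m.
t=0.63000 s (step 63): ang=1.50745 -0.57120 0.48267 -1.50570 0.28930 rad, θ̇=0.71885 -0.19139 0.08233 0.38253 -0.04150 rad/s, ee=0.35273 0.71123 0.07473 m, u=-30.08825 2.75697 -8.26454 2.19408 -0.69893 N·m.
t=0.66000 s (step 66): ang=1.52797 -0.57675 0.48424 -1.49455 0.28871 rad, θ̇=0.64993 -0.17984 0.02427 0.34676 -0.04157 rad/s, ee=0.35372 0.71602 0.06218 m, u=-29.69431 2.96656 -8.13041 2.05952 -0.66273 N·m.
t=0.69000 s (step 69): ang=1.54650 -0.58197 0.48434 -1.48446 0.28812 rad, θ̇=0.58520 -0.16786 -0.01166 0.31182 -0.04177 rad/s, ee=0.35457 0.72013 0.05121 m, u=-29.39729 3.17031 -8.03275 1.93694 -0.63022 N·m.
t=0.72000 s (step 72): ang=1.56311 -0.58679 0.48371 -1.47539 0.28752 rad, θ̇=0.52252 -0.15403 -0.02786 0.27883 -0.04170 rad/s, ee=0.35528 0.72369 0.04156 m, u=-29.17564 3.36302 -7.96304 1.82596 -0.60105 N·m.
t=0.75000 s (step 75): ang=1.57790 -0.59118 0.48271 -1.46729 0.28693 rad, θ̇=0.46418 -0.13986 -0.03755 0.24770 -0.04171 rad/s, ee=0.35584 0.72677 0.03305 m, u=-28.95818 3.53711 -7.89464 1.72583 -0.57469 N·m.
t=0.76000 s (step 76): ang=1.58245 -0.59256 0.48232 -1.46479 0.28674 rad, θ̇=0.44576 -0.13515 -0.03986 0.23778 -0.04171 rad/s, ee=0.35601 0.72771 0.03045 m.
any joint saturated: no


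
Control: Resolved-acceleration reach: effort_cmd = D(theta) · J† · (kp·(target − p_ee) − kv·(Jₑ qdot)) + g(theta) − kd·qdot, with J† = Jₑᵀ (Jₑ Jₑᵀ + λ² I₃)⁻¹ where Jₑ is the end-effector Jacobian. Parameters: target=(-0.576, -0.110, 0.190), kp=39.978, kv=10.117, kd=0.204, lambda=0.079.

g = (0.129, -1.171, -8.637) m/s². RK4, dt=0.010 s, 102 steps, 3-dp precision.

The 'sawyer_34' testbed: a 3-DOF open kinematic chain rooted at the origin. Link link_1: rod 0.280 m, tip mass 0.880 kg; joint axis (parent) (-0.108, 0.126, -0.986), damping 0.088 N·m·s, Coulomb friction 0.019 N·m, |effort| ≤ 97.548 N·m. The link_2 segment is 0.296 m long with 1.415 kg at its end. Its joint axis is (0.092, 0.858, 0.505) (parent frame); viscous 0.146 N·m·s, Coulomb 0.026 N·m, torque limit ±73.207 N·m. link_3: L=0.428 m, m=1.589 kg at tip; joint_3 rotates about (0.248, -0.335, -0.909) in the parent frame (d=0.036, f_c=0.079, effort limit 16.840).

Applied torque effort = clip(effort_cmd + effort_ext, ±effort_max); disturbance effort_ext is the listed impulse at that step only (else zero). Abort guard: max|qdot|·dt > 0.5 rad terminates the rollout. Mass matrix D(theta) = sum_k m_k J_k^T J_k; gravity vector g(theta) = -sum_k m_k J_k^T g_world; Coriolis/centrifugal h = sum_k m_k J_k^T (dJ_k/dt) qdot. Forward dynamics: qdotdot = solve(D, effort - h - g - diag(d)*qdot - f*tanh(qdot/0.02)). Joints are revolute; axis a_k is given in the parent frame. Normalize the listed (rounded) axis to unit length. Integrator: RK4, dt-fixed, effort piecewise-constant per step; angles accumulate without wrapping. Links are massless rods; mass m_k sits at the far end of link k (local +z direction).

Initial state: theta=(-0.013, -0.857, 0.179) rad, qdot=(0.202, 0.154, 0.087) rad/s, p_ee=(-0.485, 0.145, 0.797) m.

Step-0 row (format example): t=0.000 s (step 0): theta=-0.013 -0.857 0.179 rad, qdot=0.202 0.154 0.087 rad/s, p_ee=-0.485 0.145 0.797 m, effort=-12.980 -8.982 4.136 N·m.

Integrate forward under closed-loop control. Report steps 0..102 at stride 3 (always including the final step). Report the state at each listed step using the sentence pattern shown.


t=0.030 s (step 3): theta=-0.017 -0.862 0.188 rad, qdot=-0.408 -0.435 0.474 rad/s, p_ee=-0.489 0.145 0.794 m, effort=-8.701 -4.387 2.471 N·m.
t=0.060 s (step 6): theta=-0.036 -0.881 0.206 rad, qdot=-0.838 -0.867 0.713 rad/s, p_ee=-0.503 0.139 0.782 m, effort=-5.395 -0.801 1.181 N·m.
t=0.090 s (step 9): theta=-0.065 -0.913 0.229 rad, qdot=-1.128 -1.186 0.845 rad/s, p_ee=-0.524 0.130 0.764 m, effort=-2.827 2.030 0.179 N·m.
t=0.120 s (step 12): theta=-0.102 -0.952 0.256 rad, qdot=-1.312 -1.416 0.910 rad/s, p_ee=-0.548 0.118 0.740 m, effort=-0.818 4.285 -0.604 N·m.
t=0.150 s (step 15): theta=-0.143 -0.997 0.283 rad, qdot=-1.419 -1.574 0.933 rad/s, p_ee=-0.574 0.104 0.712 m, effort=0.766 6.083 -1.218 N·m.
t=0.180 s (step 18): theta=-0.187 -1.046 0.311 rad, qdot=-1.472 -1.672 0.928 rad/s, p_ee=-0.599 0.089 0.682 m, effort=2.019 7.510 -1.699 N·m.
t=0.210 s (step 21): theta=-0.231 -1.097 0.339 rad, qdot=-1.487 -1.722 0.907 rad/s, p_ee=-0.623 0.073 0.649 m, effort=3.013 8.626 -2.071 N·m.
t=0.240 s (step 24): theta=-0.276 -1.148 0.366 rad, qdot=-1.476 -1.731 0.875 rad/s, p_ee=-0.645 0.057 0.614 m, effort=3.799 9.478 -2.355 N·m.
t=0.270 s (step 27): theta=-0.320 -1.200 0.391 rad, qdot=-1.446 -1.708 0.838 rad/s, p_ee=-0.664 0.041 0.580 m, effort=4.412 10.104 -2.563 N·m.
t=0.300 s (step 30): theta=-0.362 -1.251 0.416 rad, qdot=-1.402 -1.659 0.798 rad/s, p_ee=-0.680 0.025 0.545 m, effort=4.884 10.539 -2.708 N·m.
t=0.330 s (step 33): theta=-0.404 -1.299 0.439 rad, qdot=-1.348 -1.590 0.756 rad/s, p_ee=-0.694 0.009 0.511 m, effort=5.236 10.811 -2.800 N·m.
t=0.360 s (step 36): theta=-0.443 -1.346 0.461 rad, qdot=-1.285 -1.507 0.715 rad/s, p_ee=-0.705 -0.005 0.479 m, effort=5.488 10.949 -2.848 N·m.
t=0.390 s (step 39): theta=-0.481 -1.390 0.482 rad, qdot=-1.217 -1.414 0.674 rad/s, p_ee=-0.713 -0.019 0.448 m, effort=5.655 10.979 -2.861 N·m.
t=0.420 s (step 42): theta=-0.516 -1.431 0.502 rad, qdot=-1.145 -1.314 0.634 rad/s, p_ee=-0.720 -0.032 0.419 m, effort=5.753 10.924 -2.845 N·m.
t=0.450 s (step 45): theta=-0.549 -1.468 0.520 rad, qdot=-1.070 -1.210 0.595 rad/s, p_ee=-0.725 -0.043 0.393 m, effort=5.794 10.805 -2.807 N·m.
t=0.480 s (step 48): theta=-0.580 -1.503 0.538 rad, qdot=-0.993 -1.107 0.558 rad/s, p_ee=-0.728 -0.054 0.368 m, effort=5.789 10.641 -2.753 N·m.
t=0.510 s (step 51): theta=-0.609 -1.535 0.554 rad, qdot=-0.916 -1.005 0.522 rad/s, p_ee=-0.730 -0.064 0.346 m, effort=5.749 10.447 -2.689 N·m.
t=0.540 s (step 54): theta=-0.635 -1.564 0.569 rad, qdot=-0.840 -0.906 0.488 rad/s, p_ee=-0.731 -0.072 0.325 m, effort=5.682 10.236 -2.617 N·m.
t=0.570 s (step 57): theta=-0.659 -1.589 0.583 rad, qdot=-0.766 -0.812 0.455 rad/s, p_ee=-0.732 -0.080 0.307 m, effort=5.596 10.019 -2.543 N·m.
t=0.600 s (step 60): theta=-0.681 -1.612 0.596 rad, qdot=-0.694 -0.723 0.425 rad/s, p_ee=-0.732 -0.087 0.291 m, effort=5.498 9.803 -2.468 N·m.
t=0.630 s (step 63): theta=-0.701 -1.633 0.609 rad, qdot=-0.625 -0.640 0.397 rad/s, p_ee=-0.731 -0.093 0.276 m, effort=5.392 9.594 -2.394 N·m.
t=0.660 s (step 66): theta=-0.719 -1.651 0.620 rad, qdot=-0.560 -0.564 0.370 rad/s, p_ee=-0.731 -0.098 0.264 m, effort=5.283 9.396 -2.323 N·m.
t=0.690 s (step 69): theta=-0.735 -1.667 0.631 rad, qdot=-0.500 -0.494 0.346 rad/s, p_ee=-0.730 -0.103 0.252 m, effort=5.174 9.212 -2.256 N·m.
t=0.720 s (step 72): theta=-0.749 -1.680 0.641 rad, qdot=-0.444 -0.430 0.324 rad/s, p_ee=-0.729 -0.107 0.242 m, effort=5.067 9.042 -2.194 N·m.
t=0.750 s (step 75): theta=-0.761 -1.692 0.650 rad, qdot=-0.392 -0.372 0.304 rad/s, p_ee=-0.728 -0.111 0.233 m, effort=4.965 8.888 -2.136 N·m.
t=0.780 s (step 78): theta=-0.772 -1.703 0.659 rad, qdot=-0.345 -0.320 0.285 rad/s, p_ee=-0.727 -0.114 0.226 m, effort=4.868 8.749 -2.083 N·m.
t=0.810 s (step 81): theta=-0.782 -1.712 0.668 rad, qdot=-0.302 -0.274 0.269 rad/s, p_ee=-0.726 -0.117 0.219 m, effort=4.778 8.625 -2.034 N·m.
t=0.840 s (step 84): theta=-0.791 -1.719 0.675 rad, qdot=-0.264 -0.232 0.255 rad/s, p_ee=-0.725 -0.119 0.213 m, effort=4.694 8.515 -1.991 N·m.
t=0.870 s (step 87): theta=-0.798 -1.726 0.683 rad, qdot=-0.229 -0.196 0.242 rad/s, p_ee=-0.725 -0.121 0.208 m, effort=4.618 8.418 -1.951 N·m.
t=0.900 s (step 90): theta=-0.804 -1.731 0.690 rad, qdot=-0.199 -0.163 0.231 rad/s, p_ee=-0.724 -0.123 0.204 m, effort=4.548 8.333 -1.915 N·m.
t=0.930 s (step 93): theta=-0.810 -1.736 0.697 rad, qdot=-0.172 -0.135 0.222 rad/s, p_ee=-0.723 -0.124 0.200 m, effort=4.485 8.258 -1.883 N·m.
t=0.960 s (step 96): theta=-0.815 -1.739 0.703 rad, qdot=-0.148 -0.110 0.214 rad/s, p_ee=-0.722 -0.126 0.197 m, effort=4.429 8.194 -1.854 N·m.
t=0.990 s (step 99): theta=-0.819 -1.742 0.710 rad, qdot=-0.127 -0.088 0.207 rad/s, p_ee=-0.722 -0.127 0.194 m, effort=4.378 8.138 -1.828 N·m.
t=1.020 s (step 102): theta=-0.822 -1.745 0.716 rad, qdot=-0.108 -0.069 0.201 rad/s, p_ee=-0.721 -0.128 0.192 m.
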